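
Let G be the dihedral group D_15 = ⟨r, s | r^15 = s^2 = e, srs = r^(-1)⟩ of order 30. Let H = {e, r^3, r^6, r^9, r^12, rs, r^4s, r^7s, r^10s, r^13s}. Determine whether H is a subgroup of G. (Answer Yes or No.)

|H| = 10 divides |G| = 30, consistent with Lagrange.
H contains the identity, every element's inverse is in H, and H is closed under ·: it is a subgroup.

Yes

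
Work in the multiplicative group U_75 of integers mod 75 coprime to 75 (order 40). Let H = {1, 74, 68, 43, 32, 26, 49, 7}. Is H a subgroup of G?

|H| = 8 divides |G| = 40, consistent with Lagrange.
H contains the identity, every element's inverse is in H, and H is closed under ·: it is a subgroup.

Yes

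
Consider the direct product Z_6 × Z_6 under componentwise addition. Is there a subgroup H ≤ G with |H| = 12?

Yes

12 | 36. A subgroup of order 12 is {(0,0), (0,1), (0,2), (0,3), (0,4), (0,5), (3,0), (3,1), (3,2), (3,3), (3,4), (3,5)}.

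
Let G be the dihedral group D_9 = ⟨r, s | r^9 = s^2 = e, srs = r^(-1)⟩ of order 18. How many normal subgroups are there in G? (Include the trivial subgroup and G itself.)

4

G has 16 subgroups. Checking conjugation-invariance by order — order 1: 1/1 normal; order 2: 0/9 normal; order 3: 1/1 normal; order 6: 0/3 normal; order 9: 1/1 normal; order 18: 1/1 normal.
Total normal subgroups: 4.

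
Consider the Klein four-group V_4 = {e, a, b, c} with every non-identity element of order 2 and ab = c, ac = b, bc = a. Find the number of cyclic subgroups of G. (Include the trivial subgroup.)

Group the elements of G by the cyclic subgroup they generate; each cyclic subgroup of order d accounts for φ(d) elements.
Cyclic subgroups by order — order 1: 1; order 2: 3.
Total: 4.

4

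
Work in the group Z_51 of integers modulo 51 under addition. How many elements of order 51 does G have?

In a cyclic group of order 51, the number of elements of order d (for d | 51) is φ(d).
φ(51) = 32.

32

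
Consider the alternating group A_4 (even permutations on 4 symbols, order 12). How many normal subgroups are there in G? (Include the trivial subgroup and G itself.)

G has 10 subgroups. Checking conjugation-invariance by order — order 1: 1/1 normal; order 2: 0/3 normal; order 3: 0/4 normal; order 4: 1/1 normal; order 12: 1/1 normal.
Total normal subgroups: 3.

3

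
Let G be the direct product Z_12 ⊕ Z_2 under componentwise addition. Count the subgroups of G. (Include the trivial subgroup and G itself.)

16

|G| = 24, so by Lagrange every subgroup order divides 24. Divisors: 1, 2, 3, 4, 6, 8, 12, 24.
Subgroups by order — order 1: 1; order 2: 3; order 3: 1; order 4: 3; order 6: 3; order 8: 1; order 12: 3; order 24: 1.
Total: 1 + 3 + 1 + 3 + 3 + 1 + 3 + 1 = 16.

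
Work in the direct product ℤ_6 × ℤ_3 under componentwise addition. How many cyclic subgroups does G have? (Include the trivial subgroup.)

Group the elements of G by the cyclic subgroup they generate; each cyclic subgroup of order d accounts for φ(d) elements.
Cyclic subgroups by order — order 1: 1; order 2: 1; order 3: 4; order 6: 4.
Total: 10.

10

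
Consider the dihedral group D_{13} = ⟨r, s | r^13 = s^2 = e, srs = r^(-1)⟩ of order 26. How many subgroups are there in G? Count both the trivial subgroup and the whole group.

|G| = 26, so by Lagrange every subgroup order divides 26. Divisors: 1, 2, 13, 26.
Subgroups by order — order 1: 1; order 2: 13; order 13: 1; order 26: 1.
Total: 1 + 13 + 1 + 1 = 16.

16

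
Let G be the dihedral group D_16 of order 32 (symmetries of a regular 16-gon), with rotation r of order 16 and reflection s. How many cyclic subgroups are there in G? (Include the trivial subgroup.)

A cyclic subgroup of order d is generated by each of its φ(d) elements of order d, so the cyclic subgroups of order d number (#elements of order d)/φ(d).
Cyclic subgroups by order — order 1: 1; order 2: 17; order 4: 1; order 8: 1; order 16: 1.
Total: 21.

21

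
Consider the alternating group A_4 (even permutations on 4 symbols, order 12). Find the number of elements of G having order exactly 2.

3

The elements of order 2 are: (1 2)(3 4), (1 3)(2 4), (1 4)(2 3).
That's 3.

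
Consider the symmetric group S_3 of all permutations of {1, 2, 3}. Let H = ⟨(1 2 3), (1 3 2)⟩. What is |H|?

3

|⟨(1 2 3)⟩| = 3 and |⟨(1 3 2)⟩| = 3, so |H| is a multiple of lcm(3, 3) = 3 and divides |G| = 6.
Closing under the operation: H = {e, (1 2 3), (1 3 2)}, so |H| = 3.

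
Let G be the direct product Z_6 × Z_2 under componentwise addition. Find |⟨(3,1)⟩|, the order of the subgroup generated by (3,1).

The order of (3,1) in Z_6 × Z_2 is lcm(ord(3) in Z_6, ord(1) in Z_2).
ord(3) = 2 and ord(1) = 2, so |⟨(3,1)⟩| = lcm(2, 2) = 2.

2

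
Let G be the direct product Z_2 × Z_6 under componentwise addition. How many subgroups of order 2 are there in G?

|G| = 12 and 2 | 12, so subgroups of order 2 are possible by Lagrange.
The subgroups of order 2 are: {(0,0), (0,3)}; {(0,0), (1,0)}; {(0,0), (1,3)}.
So G has 3 subgroups of order 2.

3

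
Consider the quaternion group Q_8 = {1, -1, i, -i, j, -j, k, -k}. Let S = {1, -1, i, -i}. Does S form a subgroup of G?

Yes

|S| = 4 divides |G| = 8, consistent with Lagrange.
S contains the identity, every element's inverse is in S, and S is closed under ·: it is a subgroup.
In fact S = ⟨-i⟩.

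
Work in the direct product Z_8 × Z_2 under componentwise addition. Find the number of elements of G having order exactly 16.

0

An element (a,b) has order lcm(ord(a), ord(b)); count pairs with lcm equal to 16.
Enumerating gives 0 such elements.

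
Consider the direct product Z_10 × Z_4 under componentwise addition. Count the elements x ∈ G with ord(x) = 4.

4

An element (a,b) has order lcm(ord(a), ord(b)); count pairs with lcm equal to 4.
Enumerating gives 4 such elements.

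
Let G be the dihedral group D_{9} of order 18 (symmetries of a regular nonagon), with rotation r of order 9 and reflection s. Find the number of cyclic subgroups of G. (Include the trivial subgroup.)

Each element a generates a cyclic subgroup ⟨a⟩; distinct elements may generate the same one (a cyclic group of order d has φ(d) generators).
Cyclic subgroups by order — order 1: 1; order 2: 9; order 3: 1; order 9: 1.
Total: 12.

12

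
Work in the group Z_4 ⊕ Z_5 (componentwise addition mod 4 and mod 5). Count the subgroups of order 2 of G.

|G| = 20 and 2 | 20, so subgroups of order 2 are possible by Lagrange.
The subgroups of order 2 are: {(0,0), (2,0)}.
So G has 1 subgroup of order 2.

1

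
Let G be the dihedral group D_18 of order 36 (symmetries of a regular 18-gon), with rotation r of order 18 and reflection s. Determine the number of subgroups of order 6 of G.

7

|G| = 36 and 6 | 36, so subgroups of order 6 are possible by Lagrange.
The subgroups of order 6 are: {e, r^6, r^12, r^4s, r^10s, r^16s}; {e, r^6, r^12, r^5s, r^11s, r^17s}; {e, r^6, r^12, s, r^6s, r^12s}; {e, r^6, r^12, rs, r^7s, r^13s}; … (7 in all).
So G has 7 subgroups of order 6.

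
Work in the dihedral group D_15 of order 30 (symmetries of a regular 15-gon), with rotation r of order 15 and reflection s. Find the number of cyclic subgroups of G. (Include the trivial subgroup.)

Each element a generates a cyclic subgroup ⟨a⟩; distinct elements may generate the same one (a cyclic group of order d has φ(d) generators).
Cyclic subgroups by order — order 1: 1; order 2: 15; order 3: 1; order 5: 1; order 15: 1.
Total: 19.

19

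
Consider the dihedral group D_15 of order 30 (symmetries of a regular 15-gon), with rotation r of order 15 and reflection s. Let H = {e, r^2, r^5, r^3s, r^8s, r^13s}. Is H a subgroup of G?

r^5 ∈ H but its inverse r^10 ∉ H, so H is not a subgroup.

No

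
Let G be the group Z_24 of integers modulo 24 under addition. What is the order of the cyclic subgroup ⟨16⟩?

3

In Z_24, the order of an element a is n/gcd(a, n).
gcd(16, 24) = 8, so |⟨16⟩| = 24/8 = 3.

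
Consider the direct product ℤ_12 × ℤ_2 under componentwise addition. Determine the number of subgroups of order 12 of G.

|G| = 24 and 12 | 24, so subgroups of order 12 are possible by Lagrange.
The subgroups of order 12 are: {(0,0), (0,1), (2,0), (2,1), (4,0), (4,1), (6,0), (6,1), (8,0), (8,1), (10,0), (10,1)}; {(0,0), (1,0), (2,0), (3,0), (4,0), (5,0), (6,0), (7,0), (8,0), (9,0), (10,0), (11,0)}; {(0,0), (1,1), (2,0), (3,1), (4,0), (5,1), (6,0), (7,1), (8,0), (9,1), (10,0), (11,1)}.
So G has 3 subgroups of order 12.

3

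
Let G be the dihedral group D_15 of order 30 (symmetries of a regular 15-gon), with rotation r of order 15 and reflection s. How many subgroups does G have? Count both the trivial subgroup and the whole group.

28

|G| = 30, so by Lagrange every subgroup order divides 30. Divisors: 1, 2, 3, 5, 6, 10, 15, 30.
Subgroups by order — order 1: 1; order 2: 15; order 3: 1; order 5: 1; order 6: 5; order 10: 3; order 15: 1; order 30: 1.
Total: 1 + 15 + 1 + 1 + 5 + 3 + 1 + 1 = 28.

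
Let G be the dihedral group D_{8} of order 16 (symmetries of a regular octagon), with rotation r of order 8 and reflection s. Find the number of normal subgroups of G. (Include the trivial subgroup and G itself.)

7

G has 19 subgroups. Checking conjugation-invariance by order — order 1: 1/1 normal; order 2: 1/9 normal; order 4: 1/5 normal; order 8: 3/3 normal; order 16: 1/1 normal.
Total normal subgroups: 7.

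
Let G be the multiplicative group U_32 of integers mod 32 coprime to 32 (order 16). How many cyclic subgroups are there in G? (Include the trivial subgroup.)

Group the elements of G by the cyclic subgroup they generate; each cyclic subgroup of order d accounts for φ(d) elements.
Cyclic subgroups by order — order 1: 1; order 2: 3; order 4: 2; order 8: 2.
Total: 8.

8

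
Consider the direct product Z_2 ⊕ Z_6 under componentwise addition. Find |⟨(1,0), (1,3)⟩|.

|⟨(1,0)⟩| = 2 and |⟨(1,3)⟩| = 2, so |H| is a multiple of lcm(2, 2) = 2 and divides |G| = 12.
Closing under the operation: H = {(0,0), (0,3), (1,0), (1,3)}, so |H| = 4.

4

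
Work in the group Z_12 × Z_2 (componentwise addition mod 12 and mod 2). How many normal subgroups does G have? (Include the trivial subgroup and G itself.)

16

G is abelian, so every subgroup is normal.
G has 16 subgroups in total, hence 16 normal subgroups.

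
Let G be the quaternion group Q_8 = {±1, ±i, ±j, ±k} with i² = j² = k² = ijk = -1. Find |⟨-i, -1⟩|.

4

|⟨-i⟩| = 4 and |⟨-1⟩| = 2, so |H| is a multiple of lcm(4, 2) = 4 and divides |G| = 8.
Closing under the operation: H = {1, -1, i, -i}, so |H| = 4.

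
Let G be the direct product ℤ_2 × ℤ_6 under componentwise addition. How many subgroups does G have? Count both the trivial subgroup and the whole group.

|G| = 12, so by Lagrange every subgroup order divides 12. Divisors: 1, 2, 3, 4, 6, 12.
Subgroups by order — order 1: 1; order 2: 3; order 3: 1; order 4: 1; order 6: 3; order 12: 1.
Total: 1 + 3 + 1 + 1 + 3 + 1 = 10.

10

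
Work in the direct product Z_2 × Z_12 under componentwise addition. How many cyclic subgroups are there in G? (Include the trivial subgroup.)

A cyclic subgroup of order d is generated by each of its φ(d) elements of order d, so the cyclic subgroups of order d number (#elements of order d)/φ(d).
Cyclic subgroups by order — order 1: 1; order 2: 3; order 3: 1; order 4: 2; order 6: 3; order 12: 2.
Total: 12.

12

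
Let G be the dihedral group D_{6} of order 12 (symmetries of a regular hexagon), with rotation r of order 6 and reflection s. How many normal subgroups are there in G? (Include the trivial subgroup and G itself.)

G has 16 subgroups. Checking conjugation-invariance by order — order 1: 1/1 normal; order 2: 1/7 normal; order 3: 1/1 normal; order 4: 0/3 normal; order 6: 3/3 normal; order 12: 1/1 normal.
Total normal subgroups: 7.

7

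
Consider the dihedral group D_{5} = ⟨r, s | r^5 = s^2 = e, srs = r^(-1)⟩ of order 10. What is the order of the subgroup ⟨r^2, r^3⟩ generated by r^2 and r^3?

|⟨r^2⟩| = 5 and |⟨r^3⟩| = 5, so |H| is a multiple of lcm(5, 5) = 5 and divides |G| = 10.
Closing under the operation: H = {e, r, r^2, r^3, r^4}, so |H| = 5.

5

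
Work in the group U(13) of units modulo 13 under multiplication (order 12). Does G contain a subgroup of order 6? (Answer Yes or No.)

Yes

6 | 12. A subgroup of order 6 is {1, 3, 4, 9, 10, 12}.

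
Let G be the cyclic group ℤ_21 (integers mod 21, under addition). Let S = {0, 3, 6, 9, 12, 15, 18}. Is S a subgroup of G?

Yes

|S| = 7 divides |G| = 21, consistent with Lagrange.
S contains the identity, every element's inverse is in S, and S is closed under +: it is a subgroup.
In fact S = ⟨18⟩.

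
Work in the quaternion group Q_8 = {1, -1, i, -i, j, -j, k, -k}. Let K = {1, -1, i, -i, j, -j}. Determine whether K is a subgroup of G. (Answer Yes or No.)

No

|K| = 6 does not divide |G| = 8, so by Lagrange K is not a subgroup.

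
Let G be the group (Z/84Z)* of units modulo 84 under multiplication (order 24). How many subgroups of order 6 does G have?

7

|G| = 24 and 6 | 24, so subgroups of order 6 are possible by Lagrange.
The subgroups of order 6 are: {1, 11, 23, 25, 37, 71}; {1, 13, 25, 37, 61, 73}; {1, 5, 17, 25, 37, 41}; {1, 19, 25, 31, 37, 55}; … (7 in all).
So G has 7 subgroups of order 6.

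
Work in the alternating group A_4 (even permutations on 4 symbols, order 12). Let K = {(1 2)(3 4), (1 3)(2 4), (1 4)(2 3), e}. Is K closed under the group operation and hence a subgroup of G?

Yes

|K| = 4 divides |G| = 12, consistent with Lagrange.
K contains the identity, every element's inverse is in K, and K is closed under ∘: it is a subgroup.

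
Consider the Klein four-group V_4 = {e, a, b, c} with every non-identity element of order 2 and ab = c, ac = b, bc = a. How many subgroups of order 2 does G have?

|G| = 4 and 2 | 4, so subgroups of order 2 are possible by Lagrange.
The subgroups of order 2 are: {e, a}; {e, b}; {e, c}.
So G has 3 subgroups of order 2.

3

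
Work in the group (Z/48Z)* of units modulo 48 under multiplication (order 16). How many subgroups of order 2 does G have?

|G| = 16 and 2 | 16, so subgroups of order 2 are possible by Lagrange.
The subgroups of order 2 are: {1, 17}; {1, 23}; {1, 25}; {1, 31}; … (7 in all).
So G has 7 subgroups of order 2.

7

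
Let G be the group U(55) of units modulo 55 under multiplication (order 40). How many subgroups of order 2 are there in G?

|G| = 40 and 2 | 40, so subgroups of order 2 are possible by Lagrange.
The subgroups of order 2 are: {1, 21}; {1, 34}; {1, 54}.
So G has 3 subgroups of order 2.

3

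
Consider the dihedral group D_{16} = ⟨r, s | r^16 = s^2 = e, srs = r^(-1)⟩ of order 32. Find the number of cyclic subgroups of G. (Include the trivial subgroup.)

Each element a generates a cyclic subgroup ⟨a⟩; distinct elements may generate the same one (a cyclic group of order d has φ(d) generators).
Cyclic subgroups by order — order 1: 1; order 2: 17; order 4: 1; order 8: 1; order 16: 1.
Total: 21.

21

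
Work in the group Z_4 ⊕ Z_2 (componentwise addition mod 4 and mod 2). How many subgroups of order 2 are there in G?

|G| = 8 and 2 | 8, so subgroups of order 2 are possible by Lagrange.
The subgroups of order 2 are: {(0,0), (0,1)}; {(0,0), (2,0)}; {(0,0), (2,1)}.
So G has 3 subgroups of order 2.

3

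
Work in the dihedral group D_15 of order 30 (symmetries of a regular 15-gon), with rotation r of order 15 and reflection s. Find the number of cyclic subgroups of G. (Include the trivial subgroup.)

19

Each element a generates a cyclic subgroup ⟨a⟩; distinct elements may generate the same one (a cyclic group of order d has φ(d) generators).
Cyclic subgroups by order — order 1: 1; order 2: 15; order 3: 1; order 5: 1; order 15: 1.
Total: 19.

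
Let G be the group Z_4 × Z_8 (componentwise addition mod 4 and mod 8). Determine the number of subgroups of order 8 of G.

|G| = 32 and 8 | 32, so subgroups of order 8 are possible by Lagrange.
The subgroups of order 8 are: {(0,0), (0,1), (0,2), (0,3), (0,4), (0,5), (0,6), (0,7)}; {(0,0), (0,2), (0,4), (0,6), (2,0), (2,2), (2,4), (2,6)}; {(0,0), (0,2), (0,4), (0,6), (2,1), (2,3), (2,5), (2,7)}; {(0,0), (0,4), (1,0), (1,4), (2,0), (2,4), (3,0), (3,4)}; … (7 in all).
So G has 7 subgroups of order 8.

7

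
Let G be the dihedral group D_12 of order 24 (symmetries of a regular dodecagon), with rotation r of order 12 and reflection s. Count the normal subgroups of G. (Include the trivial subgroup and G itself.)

G has 34 subgroups. Checking conjugation-invariance by order — order 1: 1/1 normal; order 2: 1/13 normal; order 3: 1/1 normal; order 4: 1/7 normal; order 6: 1/5 normal; order 8: 0/3 normal; order 12: 3/3 normal; order 24: 1/1 normal.
Total normal subgroups: 9.

9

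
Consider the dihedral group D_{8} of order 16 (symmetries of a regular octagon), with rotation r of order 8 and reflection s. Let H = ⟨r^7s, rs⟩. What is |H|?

|⟨r^7s⟩| = 2 and |⟨rs⟩| = 2, so |H| is a multiple of lcm(2, 2) = 2 and divides |G| = 16.
Closing under the operation: H = {e, r^2, r^4, r^6, rs, r^3s, r^5s, r^7s}, so |H| = 8.

8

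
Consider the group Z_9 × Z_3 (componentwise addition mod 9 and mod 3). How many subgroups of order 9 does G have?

4

|G| = 27 and 9 | 27, so subgroups of order 9 are possible by Lagrange.
The subgroups of order 9 are: {(0,0), (0,1), (0,2), (3,0), (3,1), (3,2), (6,0), (6,1), (6,2)}; {(0,0), (1,0), (2,0), (3,0), (4,0), (5,0), (6,0), (7,0), (8,0)}; {(0,0), (1,1), (2,2), (3,0), (4,1), (5,2), (6,0), (7,1), (8,2)}; {(0,0), (1,2), (2,1), (3,0), (4,2), (5,1), (6,0), (7,2), (8,1)}.
So G has 4 subgroups of order 9.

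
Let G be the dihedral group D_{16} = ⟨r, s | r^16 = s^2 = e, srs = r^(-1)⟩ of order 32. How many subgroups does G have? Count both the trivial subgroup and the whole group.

36

|G| = 32, so by Lagrange every subgroup order divides 32. Divisors: 1, 2, 4, 8, 16, 32.
Subgroups by order — order 1: 1; order 2: 17; order 4: 9; order 8: 5; order 16: 3; order 32: 1.
Total: 1 + 17 + 9 + 5 + 3 + 1 = 36.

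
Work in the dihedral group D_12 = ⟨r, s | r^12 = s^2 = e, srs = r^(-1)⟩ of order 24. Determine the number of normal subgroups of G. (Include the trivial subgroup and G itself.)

G has 34 subgroups. Checking conjugation-invariance by order — order 1: 1/1 normal; order 2: 1/13 normal; order 3: 1/1 normal; order 4: 1/7 normal; order 6: 1/5 normal; order 8: 0/3 normal; order 12: 3/3 normal; order 24: 1/1 normal.
Total normal subgroups: 9.

9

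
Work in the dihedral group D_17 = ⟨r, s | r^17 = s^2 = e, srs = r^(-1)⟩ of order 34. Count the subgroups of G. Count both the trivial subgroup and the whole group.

|G| = 34, so by Lagrange every subgroup order divides 34. Divisors: 1, 2, 17, 34.
Subgroups by order — order 1: 1; order 2: 17; order 17: 1; order 34: 1.
Total: 1 + 17 + 1 + 1 = 20.

20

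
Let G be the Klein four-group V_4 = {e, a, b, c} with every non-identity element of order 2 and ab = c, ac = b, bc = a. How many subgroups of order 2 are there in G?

|G| = 4 and 2 | 4, so subgroups of order 2 are possible by Lagrange.
The subgroups of order 2 are: {e, a}; {e, b}; {e, c}.
So G has 3 subgroups of order 2.

3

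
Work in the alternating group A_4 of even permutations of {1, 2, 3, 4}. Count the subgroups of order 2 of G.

|G| = 12 and 2 | 12, so subgroups of order 2 are possible by Lagrange.
The subgroups of order 2 are: {e, (1 2)(3 4)}; {e, (1 3)(2 4)}; {e, (1 4)(2 3)}.
So G has 3 subgroups of order 2.

3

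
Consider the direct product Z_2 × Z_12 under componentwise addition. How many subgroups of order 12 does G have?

3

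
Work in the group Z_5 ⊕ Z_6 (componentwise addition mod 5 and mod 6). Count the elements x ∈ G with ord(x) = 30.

8

An element (a,b) has order lcm(ord(a), ord(b)); count pairs with lcm equal to 30.
Enumerating gives 8 such elements.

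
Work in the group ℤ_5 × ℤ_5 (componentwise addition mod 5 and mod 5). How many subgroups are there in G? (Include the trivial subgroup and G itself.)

|G| = 25, so by Lagrange every subgroup order divides 25. Divisors: 1, 5, 25.
Subgroups by order — order 1: 1; order 5: 6; order 25: 1.
Total: 1 + 6 + 1 = 8.

8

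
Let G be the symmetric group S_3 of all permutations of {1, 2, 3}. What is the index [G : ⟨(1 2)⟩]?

3

|⟨(1 2)⟩| = 2 and |G| = 6.
By Lagrange, [G : H] = |G|/|H| = 6/2 = 3.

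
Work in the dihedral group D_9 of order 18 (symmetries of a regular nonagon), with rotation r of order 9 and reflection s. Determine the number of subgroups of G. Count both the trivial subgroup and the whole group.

16

|G| = 18, so by Lagrange every subgroup order divides 18. Divisors: 1, 2, 3, 6, 9, 18.
Subgroups by order — order 1: 1; order 2: 9; order 3: 1; order 6: 3; order 9: 1; order 18: 1.
Total: 1 + 9 + 1 + 3 + 1 + 1 = 16.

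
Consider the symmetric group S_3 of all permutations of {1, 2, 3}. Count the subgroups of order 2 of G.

3

|G| = 6 and 2 | 6, so subgroups of order 2 are possible by Lagrange.
The subgroups of order 2 are: {e, (1 2)}; {e, (1 3)}; {e, (2 3)}.
So G has 3 subgroups of order 2.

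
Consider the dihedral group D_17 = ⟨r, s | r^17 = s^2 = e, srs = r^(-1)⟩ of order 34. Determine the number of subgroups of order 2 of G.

|G| = 34 and 2 | 34, so subgroups of order 2 are possible by Lagrange.
The subgroups of order 2 are: {e, r^10s}; {e, r^11s}; {e, r^12s}; {e, r^13s}; … (17 in all).
So G has 17 subgroups of order 2.

17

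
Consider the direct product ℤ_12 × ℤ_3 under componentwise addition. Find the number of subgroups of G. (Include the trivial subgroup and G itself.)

18

|G| = 36, so by Lagrange every subgroup order divides 36. Divisors: 1, 2, 3, 4, 6, 9, 12, 18, 36.
Subgroups by order — order 1: 1; order 2: 1; order 3: 4; order 4: 1; order 6: 4; order 9: 1; order 12: 4; order 18: 1; order 36: 1.
Total: 1 + 1 + 4 + 1 + 4 + 1 + 4 + 1 + 1 = 18.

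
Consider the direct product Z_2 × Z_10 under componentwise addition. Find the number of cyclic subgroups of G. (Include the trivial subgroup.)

8

A cyclic subgroup of order d is generated by each of its φ(d) elements of order d, so the cyclic subgroups of order d number (#elements of order d)/φ(d).
Cyclic subgroups by order — order 1: 1; order 2: 3; order 5: 1; order 10: 3.
Total: 8.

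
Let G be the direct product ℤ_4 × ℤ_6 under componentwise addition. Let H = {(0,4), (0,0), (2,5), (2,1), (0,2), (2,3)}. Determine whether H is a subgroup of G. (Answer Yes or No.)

|H| = 6 divides |G| = 24, consistent with Lagrange.
H contains the identity, every element's inverse is in H, and H is closed under +: it is a subgroup.
In fact H = ⟨(2,1)⟩.

Yes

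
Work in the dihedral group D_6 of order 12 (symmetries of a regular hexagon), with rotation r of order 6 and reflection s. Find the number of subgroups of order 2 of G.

7

|G| = 12 and 2 | 12, so subgroups of order 2 are possible by Lagrange.
The subgroups of order 2 are: {e, r^2s}; {e, r^3}; {e, r^3s}; {e, r^4s}; … (7 in all).
So G has 7 subgroups of order 2.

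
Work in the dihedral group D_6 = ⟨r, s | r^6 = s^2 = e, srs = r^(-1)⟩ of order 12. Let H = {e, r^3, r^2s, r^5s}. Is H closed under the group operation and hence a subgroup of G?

Yes

|H| = 4 divides |G| = 12, consistent with Lagrange.
H contains the identity, every element's inverse is in H, and H is closed under ·: it is a subgroup.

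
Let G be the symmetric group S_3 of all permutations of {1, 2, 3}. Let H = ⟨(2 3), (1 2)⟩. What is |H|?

|⟨(2 3)⟩| = 2 and |⟨(1 2)⟩| = 2, so |H| is a multiple of lcm(2, 2) = 2 and divides |G| = 6.
Closing {(2 3), (1 2)} under the group operation gives all of G, so |H| = 6.

6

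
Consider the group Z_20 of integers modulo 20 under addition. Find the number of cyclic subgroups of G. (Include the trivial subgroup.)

Group the elements of G by the cyclic subgroup they generate; each cyclic subgroup of order d accounts for φ(d) elements.
Cyclic subgroups by order — order 1: 1; order 2: 1; order 4: 1; order 5: 1; order 10: 1; order 20: 1.
Total: 6.

6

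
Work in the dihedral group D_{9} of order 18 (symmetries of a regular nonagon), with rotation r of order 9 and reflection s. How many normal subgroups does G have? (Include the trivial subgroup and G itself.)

4

G has 16 subgroups. Checking conjugation-invariance by order — order 1: 1/1 normal; order 2: 0/9 normal; order 3: 1/1 normal; order 6: 0/3 normal; order 9: 1/1 normal; order 18: 1/1 normal.
Total normal subgroups: 4.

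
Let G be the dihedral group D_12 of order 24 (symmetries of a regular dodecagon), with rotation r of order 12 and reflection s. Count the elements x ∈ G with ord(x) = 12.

The elements of order 12 are: r, r^5, r^7, r^11.
That's 4.

4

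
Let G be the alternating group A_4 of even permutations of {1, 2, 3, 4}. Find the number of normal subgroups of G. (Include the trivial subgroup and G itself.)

G has 10 subgroups. Checking conjugation-invariance by order — order 1: 1/1 normal; order 2: 0/3 normal; order 3: 0/4 normal; order 4: 1/1 normal; order 12: 1/1 normal.
Total normal subgroups: 3.

3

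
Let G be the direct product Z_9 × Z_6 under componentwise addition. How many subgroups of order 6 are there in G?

4

|G| = 54 and 6 | 54, so subgroups of order 6 are possible by Lagrange.
The subgroups of order 6 are: {(0,0), (0,1), (0,2), (0,3), (0,4), (0,5)}; {(0,0), (0,3), (3,0), (3,3), (6,0), (6,3)}; {(0,0), (0,3), (3,1), (3,4), (6,2), (6,5)}; {(0,0), (0,3), (3,2), (3,5), (6,1), (6,4)}.
So G has 4 subgroups of order 6.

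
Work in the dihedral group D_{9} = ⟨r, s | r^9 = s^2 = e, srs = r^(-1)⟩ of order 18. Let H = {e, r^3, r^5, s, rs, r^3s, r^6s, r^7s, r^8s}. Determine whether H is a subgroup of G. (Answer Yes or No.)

No

r^3 ∈ H but its inverse r^6 ∉ H, so H is not a subgroup.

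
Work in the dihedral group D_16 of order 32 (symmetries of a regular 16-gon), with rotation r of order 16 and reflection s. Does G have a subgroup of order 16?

16 | 32. A subgroup of order 16 is {e, r, r^2, r^3, r^4, r^5, r^6, r^7, r^8, r^9, r^10, r^11, r^12, r^13, r^14, r^15}.

Yes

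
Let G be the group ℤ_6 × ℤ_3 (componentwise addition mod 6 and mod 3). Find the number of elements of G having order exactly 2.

1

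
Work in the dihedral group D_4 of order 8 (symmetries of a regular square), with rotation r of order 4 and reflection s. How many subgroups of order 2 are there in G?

5

|G| = 8 and 2 | 8, so subgroups of order 2 are possible by Lagrange.
The subgroups of order 2 are: {e, r^2}; {e, r^2s}; {e, r^3s}; {e, rs}; … (5 in all).
So G has 5 subgroups of order 2.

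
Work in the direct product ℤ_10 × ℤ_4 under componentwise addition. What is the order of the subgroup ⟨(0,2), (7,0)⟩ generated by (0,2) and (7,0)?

20

|⟨(0,2)⟩| = 2 and |⟨(7,0)⟩| = 10, so |H| is a multiple of lcm(2, 10) = 10 and divides |G| = 40.
Closing under the operation: H = {(0,0), (0,2), (1,0), (1,2), (2,0), (2,2), (3,0), (3,2), (4,0), (4,2), (5,0), (5,2), (6,0), (6,2), (7,0), (7,2), (8,0), (8,2), (9,0), (9,2)}, so |H| = 20.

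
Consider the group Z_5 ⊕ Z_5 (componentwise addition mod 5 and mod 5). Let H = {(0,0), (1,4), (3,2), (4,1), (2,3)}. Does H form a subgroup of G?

|H| = 5 divides |G| = 25, consistent with Lagrange.
H contains the identity, every element's inverse is in H, and H is closed under +: it is a subgroup.
In fact H = ⟨(2,3)⟩.

Yes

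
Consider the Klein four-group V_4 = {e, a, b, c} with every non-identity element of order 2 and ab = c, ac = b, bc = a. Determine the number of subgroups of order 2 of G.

3

|G| = 4 and 2 | 4, so subgroups of order 2 are possible by Lagrange.
The subgroups of order 2 are: {e, a}; {e, b}; {e, c}.
So G has 3 subgroups of order 2.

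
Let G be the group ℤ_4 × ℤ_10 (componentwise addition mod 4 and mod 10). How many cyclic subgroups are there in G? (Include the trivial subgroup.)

Group the elements of G by the cyclic subgroup they generate; each cyclic subgroup of order d accounts for φ(d) elements.
Cyclic subgroups by order — order 1: 1; order 2: 3; order 4: 2; order 5: 1; order 10: 3; order 20: 2.
Total: 12.

12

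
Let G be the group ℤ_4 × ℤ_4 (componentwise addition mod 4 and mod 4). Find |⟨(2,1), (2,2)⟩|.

8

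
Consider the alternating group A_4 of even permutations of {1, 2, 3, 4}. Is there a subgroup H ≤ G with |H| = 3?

Yes

3 | 12. A subgroup of order 3 is {e, (1 2 3), (1 3 2)}.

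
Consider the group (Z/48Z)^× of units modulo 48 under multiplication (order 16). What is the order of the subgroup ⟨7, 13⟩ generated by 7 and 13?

|⟨7⟩| = 2 and |⟨13⟩| = 4, so |H| is a multiple of lcm(2, 4) = 4 and divides |G| = 16.
Closing under the operation: H = {1, 7, 13, 19, 25, 31, 37, 43}, so |H| = 8.

8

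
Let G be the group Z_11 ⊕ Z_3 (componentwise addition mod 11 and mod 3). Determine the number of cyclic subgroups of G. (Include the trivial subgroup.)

4

Group the elements of G by the cyclic subgroup they generate; each cyclic subgroup of order d accounts for φ(d) elements.
Cyclic subgroups by order — order 1: 1; order 3: 1; order 11: 1; order 33: 1.
Total: 4.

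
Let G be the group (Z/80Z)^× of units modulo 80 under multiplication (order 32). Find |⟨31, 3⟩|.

|⟨31⟩| = 2 and |⟨3⟩| = 4, so |H| is a multiple of lcm(2, 4) = 4 and divides |G| = 32.
Closing under the operation: H = {1, 3, 9, 13, 27, 31, 37, 39}, so |H| = 8.

8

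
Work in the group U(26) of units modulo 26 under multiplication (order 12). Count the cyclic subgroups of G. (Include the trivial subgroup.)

6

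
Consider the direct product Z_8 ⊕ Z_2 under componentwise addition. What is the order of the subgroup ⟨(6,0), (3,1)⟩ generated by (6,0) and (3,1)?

|⟨(6,0)⟩| = 4 and |⟨(3,1)⟩| = 8, so |H| is a multiple of lcm(4, 8) = 8 and divides |G| = 16.
Closing under the operation: H = {(0,0), (1,1), (2,0), (3,1), (4,0), (5,1), (6,0), (7,1)}, so |H| = 8.

8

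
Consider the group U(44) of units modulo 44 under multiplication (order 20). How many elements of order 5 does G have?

4

The elements of order 5 are: 5, 9, 25, 37.
That's 4.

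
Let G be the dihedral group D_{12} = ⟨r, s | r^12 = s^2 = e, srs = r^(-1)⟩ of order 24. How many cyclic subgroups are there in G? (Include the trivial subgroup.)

18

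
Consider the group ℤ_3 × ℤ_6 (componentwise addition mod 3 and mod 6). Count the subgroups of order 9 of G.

1

|G| = 18 and 9 | 18, so subgroups of order 9 are possible by Lagrange.
The subgroups of order 9 are: {(0,0), (0,2), (0,4), (1,0), (1,2), (1,4), (2,0), (2,2), (2,4)}.
So G has 1 subgroup of order 9.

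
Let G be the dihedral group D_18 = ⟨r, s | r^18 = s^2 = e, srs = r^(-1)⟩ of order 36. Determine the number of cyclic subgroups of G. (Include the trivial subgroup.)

24

A cyclic subgroup of order d is generated by each of its φ(d) elements of order d, so the cyclic subgroups of order d number (#elements of order d)/φ(d).
Cyclic subgroups by order — order 1: 1; order 2: 19; order 3: 1; order 6: 1; order 9: 1; order 18: 1.
Total: 24.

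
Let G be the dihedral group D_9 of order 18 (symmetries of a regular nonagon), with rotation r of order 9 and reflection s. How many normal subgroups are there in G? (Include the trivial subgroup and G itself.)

G has 16 subgroups. Checking conjugation-invariance by order — order 1: 1/1 normal; order 2: 0/9 normal; order 3: 1/1 normal; order 6: 0/3 normal; order 9: 1/1 normal; order 18: 1/1 normal.
Total normal subgroups: 4.

4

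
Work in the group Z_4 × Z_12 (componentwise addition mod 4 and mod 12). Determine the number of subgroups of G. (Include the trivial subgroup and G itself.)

|G| = 48, so by Lagrange every subgroup order divides 48. Divisors: 1, 2, 3, 4, 6, 8, 12, 16, 24, 48.
Subgroups by order — order 1: 1; order 2: 3; order 3: 1; order 4: 7; order 6: 3; order 8: 3; order 12: 7; order 16: 1; order 24: 3; order 48: 1.
Total: 1 + 3 + 1 + 7 + 3 + 3 + 7 + 1 + 3 + 1 = 30.

30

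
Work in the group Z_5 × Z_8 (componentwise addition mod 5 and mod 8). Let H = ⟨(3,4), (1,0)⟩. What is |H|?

10

|⟨(3,4)⟩| = 10 and |⟨(1,0)⟩| = 5, so |H| is a multiple of lcm(10, 5) = 10 and divides |G| = 40.
Closing under the operation: H = {(0,0), (0,4), (1,0), (1,4), (2,0), (2,4), (3,0), (3,4), (4,0), (4,4)}, so |H| = 10.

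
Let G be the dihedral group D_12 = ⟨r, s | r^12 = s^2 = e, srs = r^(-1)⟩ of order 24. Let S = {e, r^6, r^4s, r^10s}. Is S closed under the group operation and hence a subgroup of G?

Yes

|S| = 4 divides |G| = 24, consistent with Lagrange.
S contains the identity, every element's inverse is in S, and S is closed under ·: it is a subgroup.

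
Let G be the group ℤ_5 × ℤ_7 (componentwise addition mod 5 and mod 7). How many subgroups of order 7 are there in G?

|G| = 35 and 7 | 35, so subgroups of order 7 are possible by Lagrange.
The subgroups of order 7 are: {(0,0), (0,1), (0,2), (0,3), (0,4), (0,5), (0,6)}.
So G has 1 subgroup of order 7.

1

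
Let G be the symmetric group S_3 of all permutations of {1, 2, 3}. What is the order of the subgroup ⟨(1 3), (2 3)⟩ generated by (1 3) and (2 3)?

6

|⟨(1 3)⟩| = 2 and |⟨(2 3)⟩| = 2, so |H| is a multiple of lcm(2, 2) = 2 and divides |G| = 6.
Closing {(1 3), (2 3)} under the group operation gives all of G, so |H| = 6.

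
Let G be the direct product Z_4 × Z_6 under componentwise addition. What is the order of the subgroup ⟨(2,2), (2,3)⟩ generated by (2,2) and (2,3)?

12

|⟨(2,2)⟩| = 6 and |⟨(2,3)⟩| = 2, so |H| is a multiple of lcm(6, 2) = 6 and divides |G| = 24.
Closing under the operation: H = {(0,0), (0,1), (0,2), (0,3), (0,4), (0,5), (2,0), (2,1), (2,2), (2,3), (2,4), (2,5)}, so |H| = 12.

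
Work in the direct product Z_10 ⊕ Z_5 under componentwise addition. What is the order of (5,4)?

The order of (5,4) in Z_10 × Z_5 is lcm(ord(5) in Z_10, ord(4) in Z_5).
ord(5) = 2 and ord(4) = 5, so |⟨(5,4)⟩| = lcm(2, 5) = 10.

10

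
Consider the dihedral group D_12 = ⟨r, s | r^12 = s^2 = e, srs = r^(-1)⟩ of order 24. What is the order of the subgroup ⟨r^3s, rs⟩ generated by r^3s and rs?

|⟨r^3s⟩| = 2 and |⟨rs⟩| = 2, so |H| is a multiple of lcm(2, 2) = 2 and divides |G| = 24.
Closing under the operation: H = {e, r^2, r^4, r^6, r^8, r^10, rs, r^3s, r^5s, r^7s, r^9s, r^11s}, so |H| = 12.

12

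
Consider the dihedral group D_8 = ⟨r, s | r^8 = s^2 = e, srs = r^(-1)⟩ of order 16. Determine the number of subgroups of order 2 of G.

9

|G| = 16 and 2 | 16, so subgroups of order 2 are possible by Lagrange.
The subgroups of order 2 are: {e, r^2s}; {e, r^3s}; {e, r^4}; {e, r^4s}; … (9 in all).
So G has 9 subgroups of order 2.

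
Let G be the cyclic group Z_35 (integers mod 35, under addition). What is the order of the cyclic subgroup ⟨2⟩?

In Z_35, the order of an element a is n/gcd(a, n).
gcd(2, 35) = 1, so |⟨2⟩| = 35/1 = 35.

35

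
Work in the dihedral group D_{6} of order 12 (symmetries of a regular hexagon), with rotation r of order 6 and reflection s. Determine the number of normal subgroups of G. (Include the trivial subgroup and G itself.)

7

G has 16 subgroups. Checking conjugation-invariance by order — order 1: 1/1 normal; order 2: 1/7 normal; order 3: 1/1 normal; order 4: 0/3 normal; order 6: 3/3 normal; order 12: 1/1 normal.
Total normal subgroups: 7.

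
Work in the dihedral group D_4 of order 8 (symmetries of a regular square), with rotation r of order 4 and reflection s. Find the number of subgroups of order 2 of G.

5

|G| = 8 and 2 | 8, so subgroups of order 2 are possible by Lagrange.
The subgroups of order 2 are: {e, r^2}; {e, r^2s}; {e, r^3s}; {e, rs}; … (5 in all).
So G has 5 subgroups of order 2.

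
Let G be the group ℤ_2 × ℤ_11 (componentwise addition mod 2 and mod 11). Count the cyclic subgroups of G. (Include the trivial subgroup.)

4

A cyclic subgroup of order d is generated by each of its φ(d) elements of order d, so the cyclic subgroups of order d number (#elements of order d)/φ(d).
Cyclic subgroups by order — order 1: 1; order 2: 1; order 11: 1; order 22: 1.
Total: 4.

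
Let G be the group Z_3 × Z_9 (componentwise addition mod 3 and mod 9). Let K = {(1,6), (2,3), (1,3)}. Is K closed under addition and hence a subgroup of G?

No

The identity (0,0) ∉ K, so K is not a subgroup.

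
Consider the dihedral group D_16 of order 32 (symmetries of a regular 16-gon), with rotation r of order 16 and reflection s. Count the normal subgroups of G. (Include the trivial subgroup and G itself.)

8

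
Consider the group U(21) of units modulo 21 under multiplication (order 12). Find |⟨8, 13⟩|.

4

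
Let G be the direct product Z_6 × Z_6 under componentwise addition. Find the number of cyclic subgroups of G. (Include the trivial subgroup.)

20

Each element a generates a cyclic subgroup ⟨a⟩; distinct elements may generate the same one (a cyclic group of order d has φ(d) generators).
Cyclic subgroups by order — order 1: 1; order 2: 3; order 3: 4; order 6: 12.
Total: 20.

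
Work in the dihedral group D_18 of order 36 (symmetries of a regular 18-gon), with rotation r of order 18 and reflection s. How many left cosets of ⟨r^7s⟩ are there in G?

|⟨r^7s⟩| = 2 and |G| = 36.
By Lagrange, [G : H] = |G|/|H| = 36/2 = 18.

18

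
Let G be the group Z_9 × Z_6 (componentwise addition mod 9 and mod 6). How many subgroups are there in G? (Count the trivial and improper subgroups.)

20

|G| = 54, so by Lagrange every subgroup order divides 54. Divisors: 1, 2, 3, 6, 9, 18, 27, 54.
Subgroups by order — order 1: 1; order 2: 1; order 3: 4; order 6: 4; order 9: 4; order 18: 4; order 27: 1; order 54: 1.
Total: 1 + 1 + 4 + 4 + 4 + 4 + 1 + 1 = 20.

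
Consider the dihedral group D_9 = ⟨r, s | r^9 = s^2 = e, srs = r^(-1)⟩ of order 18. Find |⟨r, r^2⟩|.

|⟨r⟩| = 9 and |⟨r^2⟩| = 9, so |H| is a multiple of lcm(9, 9) = 9 and divides |G| = 18.
Closing under the operation: H = {e, r, r^2, r^3, r^4, r^5, r^6, r^7, r^8}, so |H| = 9.

9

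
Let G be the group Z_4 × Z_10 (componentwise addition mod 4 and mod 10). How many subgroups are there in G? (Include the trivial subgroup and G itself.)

16

|G| = 40, so by Lagrange every subgroup order divides 40. Divisors: 1, 2, 4, 5, 8, 10, 20, 40.
Subgroups by order — order 1: 1; order 2: 3; order 4: 3; order 5: 1; order 8: 1; order 10: 3; order 20: 3; order 40: 1.
Total: 1 + 3 + 3 + 1 + 1 + 3 + 3 + 1 = 16.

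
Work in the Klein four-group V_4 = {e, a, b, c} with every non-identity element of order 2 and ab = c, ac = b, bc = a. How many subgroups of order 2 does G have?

|G| = 4 and 2 | 4, so subgroups of order 2 are possible by Lagrange.
The subgroups of order 2 are: {e, a}; {e, b}; {e, c}.
So G has 3 subgroups of order 2.

3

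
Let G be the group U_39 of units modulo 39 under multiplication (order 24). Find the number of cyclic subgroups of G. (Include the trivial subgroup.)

12

Group the elements of G by the cyclic subgroup they generate; each cyclic subgroup of order d accounts for φ(d) elements.
Cyclic subgroups by order — order 1: 1; order 2: 3; order 3: 1; order 4: 2; order 6: 3; order 12: 2.
Total: 12.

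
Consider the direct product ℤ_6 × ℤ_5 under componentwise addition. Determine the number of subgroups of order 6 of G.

1

|G| = 30 and 6 | 30, so subgroups of order 6 are possible by Lagrange.
The subgroups of order 6 are: {(0,0), (1,0), (2,0), (3,0), (4,0), (5,0)}.
So G has 1 subgroup of order 6.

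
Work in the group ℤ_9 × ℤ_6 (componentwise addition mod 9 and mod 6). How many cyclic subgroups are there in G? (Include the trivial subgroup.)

A cyclic subgroup of order d is generated by each of its φ(d) elements of order d, so the cyclic subgroups of order d number (#elements of order d)/φ(d).
Cyclic subgroups by order — order 1: 1; order 2: 1; order 3: 4; order 6: 4; order 9: 3; order 18: 3.
Total: 16.

16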